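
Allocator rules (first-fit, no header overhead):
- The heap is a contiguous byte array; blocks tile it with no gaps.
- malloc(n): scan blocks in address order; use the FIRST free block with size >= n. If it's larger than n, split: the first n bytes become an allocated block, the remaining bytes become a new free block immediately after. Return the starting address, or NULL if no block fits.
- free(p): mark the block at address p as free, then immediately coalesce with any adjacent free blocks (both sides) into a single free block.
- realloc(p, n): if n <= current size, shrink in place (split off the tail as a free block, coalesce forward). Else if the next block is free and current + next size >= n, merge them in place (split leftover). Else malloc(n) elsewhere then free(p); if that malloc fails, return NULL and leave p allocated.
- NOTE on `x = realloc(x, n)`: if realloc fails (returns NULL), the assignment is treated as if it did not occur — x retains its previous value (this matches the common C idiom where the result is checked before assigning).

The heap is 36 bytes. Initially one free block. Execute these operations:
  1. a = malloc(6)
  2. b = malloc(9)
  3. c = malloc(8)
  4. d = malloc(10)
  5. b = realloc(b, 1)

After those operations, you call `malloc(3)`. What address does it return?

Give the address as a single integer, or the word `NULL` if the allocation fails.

Op 1: a = malloc(6) -> a = 0; heap: [0-5 ALLOC][6-35 FREE]
Op 2: b = malloc(9) -> b = 6; heap: [0-5 ALLOC][6-14 ALLOC][15-35 FREE]
Op 3: c = malloc(8) -> c = 15; heap: [0-5 ALLOC][6-14 ALLOC][15-22 ALLOC][23-35 FREE]
Op 4: d = malloc(10) -> d = 23; heap: [0-5 ALLOC][6-14 ALLOC][15-22 ALLOC][23-32 ALLOC][33-35 FREE]
Op 5: b = realloc(b, 1) -> b = 6; heap: [0-5 ALLOC][6-6 ALLOC][7-14 FREE][15-22 ALLOC][23-32 ALLOC][33-35 FREE]
malloc(3): first-fit scan over [0-5 ALLOC][6-6 ALLOC][7-14 FREE][15-22 ALLOC][23-32 ALLOC][33-35 FREE] -> 7

Answer: 7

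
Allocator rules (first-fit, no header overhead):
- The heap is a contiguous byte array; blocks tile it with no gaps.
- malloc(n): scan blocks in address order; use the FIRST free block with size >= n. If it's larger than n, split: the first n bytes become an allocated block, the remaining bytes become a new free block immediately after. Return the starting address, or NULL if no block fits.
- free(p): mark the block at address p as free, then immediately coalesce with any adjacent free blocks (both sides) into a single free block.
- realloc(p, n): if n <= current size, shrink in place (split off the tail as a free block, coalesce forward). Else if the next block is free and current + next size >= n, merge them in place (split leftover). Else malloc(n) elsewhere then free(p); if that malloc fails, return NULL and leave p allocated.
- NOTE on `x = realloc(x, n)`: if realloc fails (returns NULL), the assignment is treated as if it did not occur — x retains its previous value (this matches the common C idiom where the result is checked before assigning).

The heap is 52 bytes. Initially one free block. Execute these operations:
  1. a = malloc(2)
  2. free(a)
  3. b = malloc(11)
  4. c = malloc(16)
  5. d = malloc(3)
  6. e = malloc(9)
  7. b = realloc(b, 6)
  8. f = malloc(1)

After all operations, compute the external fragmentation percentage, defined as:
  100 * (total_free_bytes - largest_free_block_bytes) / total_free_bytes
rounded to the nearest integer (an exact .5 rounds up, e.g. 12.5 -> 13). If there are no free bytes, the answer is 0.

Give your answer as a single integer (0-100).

Op 1: a = malloc(2) -> a = 0; heap: [0-1 ALLOC][2-51 FREE]
Op 2: free(a) -> (freed a); heap: [0-51 FREE]
Op 3: b = malloc(11) -> b = 0; heap: [0-10 ALLOC][11-51 FREE]
Op 4: c = malloc(16) -> c = 11; heap: [0-10 ALLOC][11-26 ALLOC][27-51 FREE]
Op 5: d = malloc(3) -> d = 27; heap: [0-10 ALLOC][11-26 ALLOC][27-29 ALLOC][30-51 FREE]
Op 6: e = malloc(9) -> e = 30; heap: [0-10 ALLOC][11-26 ALLOC][27-29 ALLOC][30-38 ALLOC][39-51 FREE]
Op 7: b = realloc(b, 6) -> b = 0; heap: [0-5 ALLOC][6-10 FREE][11-26 ALLOC][27-29 ALLOC][30-38 ALLOC][39-51 FREE]
Op 8: f = malloc(1) -> f = 6; heap: [0-5 ALLOC][6-6 ALLOC][7-10 FREE][11-26 ALLOC][27-29 ALLOC][30-38 ALLOC][39-51 FREE]
Free blocks: [4 13] total_free=17 largest=13 -> 100*(17-13)/17 = 400/17 ≈ 23.529 -> rounds to 24

Answer: 24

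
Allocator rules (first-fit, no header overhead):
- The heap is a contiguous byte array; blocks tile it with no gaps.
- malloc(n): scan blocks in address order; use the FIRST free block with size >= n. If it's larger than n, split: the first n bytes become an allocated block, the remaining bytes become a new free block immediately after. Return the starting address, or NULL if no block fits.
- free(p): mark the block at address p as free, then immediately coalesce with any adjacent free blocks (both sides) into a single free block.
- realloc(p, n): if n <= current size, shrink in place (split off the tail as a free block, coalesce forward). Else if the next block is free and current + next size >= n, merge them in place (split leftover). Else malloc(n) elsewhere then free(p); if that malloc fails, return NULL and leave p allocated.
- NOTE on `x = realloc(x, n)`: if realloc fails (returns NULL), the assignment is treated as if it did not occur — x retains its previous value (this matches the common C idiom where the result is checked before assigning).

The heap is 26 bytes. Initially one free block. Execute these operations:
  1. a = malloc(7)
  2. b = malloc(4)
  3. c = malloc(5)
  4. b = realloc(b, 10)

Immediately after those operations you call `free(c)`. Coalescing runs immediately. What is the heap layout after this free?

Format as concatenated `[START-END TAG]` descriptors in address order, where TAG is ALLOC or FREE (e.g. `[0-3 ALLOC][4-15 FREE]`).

Op 1: a = malloc(7) -> a = 0; heap: [0-6 ALLOC][7-25 FREE]
Op 2: b = malloc(4) -> b = 7; heap: [0-6 ALLOC][7-10 ALLOC][11-25 FREE]
Op 3: c = malloc(5) -> c = 11; heap: [0-6 ALLOC][7-10 ALLOC][11-15 ALLOC][16-25 FREE]
Op 4: b = realloc(b, 10) -> b = 16; heap: [0-6 ALLOC][7-10 FREE][11-15 ALLOC][16-25 ALLOC]
free(c): c = 11 -> block [11-15 ALLOC]; mark free, coalesce with adjacent free neighbors -> [0-6 ALLOC][7-15 FREE][16-25 ALLOC]

Answer: [0-6 ALLOC][7-15 FREE][16-25 ALLOC]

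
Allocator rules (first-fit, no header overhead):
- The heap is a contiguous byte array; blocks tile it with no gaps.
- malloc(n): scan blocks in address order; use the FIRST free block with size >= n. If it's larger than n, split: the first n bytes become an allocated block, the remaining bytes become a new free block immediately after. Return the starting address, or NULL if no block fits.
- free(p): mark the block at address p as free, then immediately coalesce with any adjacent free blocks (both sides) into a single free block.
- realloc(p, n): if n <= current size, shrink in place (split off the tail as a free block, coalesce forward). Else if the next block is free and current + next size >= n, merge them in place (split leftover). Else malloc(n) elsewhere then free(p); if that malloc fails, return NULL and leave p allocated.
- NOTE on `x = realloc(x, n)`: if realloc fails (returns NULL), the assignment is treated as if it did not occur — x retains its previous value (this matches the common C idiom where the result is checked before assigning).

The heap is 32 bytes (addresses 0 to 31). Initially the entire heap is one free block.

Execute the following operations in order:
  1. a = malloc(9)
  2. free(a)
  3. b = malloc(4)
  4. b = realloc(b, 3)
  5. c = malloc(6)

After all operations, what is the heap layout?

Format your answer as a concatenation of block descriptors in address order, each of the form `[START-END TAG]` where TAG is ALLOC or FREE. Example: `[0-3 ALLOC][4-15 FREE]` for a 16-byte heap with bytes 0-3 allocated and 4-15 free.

Answer: [0-2 ALLOC][3-8 ALLOC][9-31 FREE]

Derivation:
Op 1: a = malloc(9) -> a = 0; heap: [0-8 ALLOC][9-31 FREE]
Op 2: free(a) -> (freed a); heap: [0-31 FREE]
Op 3: b = malloc(4) -> b = 0; heap: [0-3 ALLOC][4-31 FREE]
Op 4: b = realloc(b, 3) -> b = 0; heap: [0-2 ALLOC][3-31 FREE]
Op 5: c = malloc(6) -> c = 3; heap: [0-2 ALLOC][3-8 ALLOC][9-31 FREE]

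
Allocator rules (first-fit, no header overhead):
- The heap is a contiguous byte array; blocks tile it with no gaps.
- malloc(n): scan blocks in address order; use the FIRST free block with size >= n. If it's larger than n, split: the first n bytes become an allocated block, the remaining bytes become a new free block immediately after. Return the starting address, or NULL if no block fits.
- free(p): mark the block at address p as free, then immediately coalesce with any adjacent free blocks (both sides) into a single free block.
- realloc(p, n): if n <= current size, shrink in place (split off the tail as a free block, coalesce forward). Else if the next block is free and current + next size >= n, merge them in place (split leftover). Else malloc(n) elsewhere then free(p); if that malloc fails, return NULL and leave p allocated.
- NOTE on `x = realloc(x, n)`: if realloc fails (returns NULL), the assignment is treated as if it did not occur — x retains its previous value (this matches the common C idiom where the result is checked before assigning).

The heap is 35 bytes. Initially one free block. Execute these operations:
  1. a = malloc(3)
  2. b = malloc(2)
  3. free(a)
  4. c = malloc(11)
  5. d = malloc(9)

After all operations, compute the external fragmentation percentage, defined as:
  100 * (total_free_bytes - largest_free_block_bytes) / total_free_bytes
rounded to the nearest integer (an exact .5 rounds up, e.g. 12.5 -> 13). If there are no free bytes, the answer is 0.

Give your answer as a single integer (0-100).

Op 1: a = malloc(3) -> a = 0; heap: [0-2 ALLOC][3-34 FREE]
Op 2: b = malloc(2) -> b = 3; heap: [0-2 ALLOC][3-4 ALLOC][5-34 FREE]
Op 3: free(a) -> (freed a); heap: [0-2 FREE][3-4 ALLOC][5-34 FREE]
Op 4: c = malloc(11) -> c = 5; heap: [0-2 FREE][3-4 ALLOC][5-15 ALLOC][16-34 FREE]
Op 5: d = malloc(9) -> d = 16; heap: [0-2 FREE][3-4 ALLOC][5-15 ALLOC][16-24 ALLOC][25-34 FREE]
Free blocks: [3 10] total_free=13 largest=10 -> 100*(13-10)/13 = 300/13 ≈ 23.077 -> rounds to 23

Answer: 23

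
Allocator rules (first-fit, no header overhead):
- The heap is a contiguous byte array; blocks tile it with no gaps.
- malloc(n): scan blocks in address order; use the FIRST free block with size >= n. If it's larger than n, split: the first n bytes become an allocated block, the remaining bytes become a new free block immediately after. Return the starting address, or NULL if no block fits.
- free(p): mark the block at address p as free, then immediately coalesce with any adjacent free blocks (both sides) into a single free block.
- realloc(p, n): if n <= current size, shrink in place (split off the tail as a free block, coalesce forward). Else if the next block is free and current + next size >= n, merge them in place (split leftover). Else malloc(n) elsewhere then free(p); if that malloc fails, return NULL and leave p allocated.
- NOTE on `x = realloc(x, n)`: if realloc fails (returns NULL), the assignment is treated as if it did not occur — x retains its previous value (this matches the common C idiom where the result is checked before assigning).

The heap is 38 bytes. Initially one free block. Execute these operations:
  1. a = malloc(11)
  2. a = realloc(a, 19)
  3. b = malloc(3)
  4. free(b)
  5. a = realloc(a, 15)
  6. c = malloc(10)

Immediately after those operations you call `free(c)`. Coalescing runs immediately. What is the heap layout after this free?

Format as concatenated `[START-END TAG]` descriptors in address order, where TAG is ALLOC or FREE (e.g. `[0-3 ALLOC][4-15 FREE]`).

Op 1: a = malloc(11) -> a = 0; heap: [0-10 ALLOC][11-37 FREE]
Op 2: a = realloc(a, 19) -> a = 0; heap: [0-18 ALLOC][19-37 FREE]
Op 3: b = malloc(3) -> b = 19; heap: [0-18 ALLOC][19-21 ALLOC][22-37 FREE]
Op 4: free(b) -> (freed b); heap: [0-18 ALLOC][19-37 FREE]
Op 5: a = realloc(a, 15) -> a = 0; heap: [0-14 ALLOC][15-37 FREE]
Op 6: c = malloc(10) -> c = 15; heap: [0-14 ALLOC][15-24 ALLOC][25-37 FREE]
free(c): c = 15 -> block [15-24 ALLOC]; mark free, coalesce with adjacent free neighbors -> [0-14 ALLOC][15-37 FREE]

Answer: [0-14 ALLOC][15-37 FREE]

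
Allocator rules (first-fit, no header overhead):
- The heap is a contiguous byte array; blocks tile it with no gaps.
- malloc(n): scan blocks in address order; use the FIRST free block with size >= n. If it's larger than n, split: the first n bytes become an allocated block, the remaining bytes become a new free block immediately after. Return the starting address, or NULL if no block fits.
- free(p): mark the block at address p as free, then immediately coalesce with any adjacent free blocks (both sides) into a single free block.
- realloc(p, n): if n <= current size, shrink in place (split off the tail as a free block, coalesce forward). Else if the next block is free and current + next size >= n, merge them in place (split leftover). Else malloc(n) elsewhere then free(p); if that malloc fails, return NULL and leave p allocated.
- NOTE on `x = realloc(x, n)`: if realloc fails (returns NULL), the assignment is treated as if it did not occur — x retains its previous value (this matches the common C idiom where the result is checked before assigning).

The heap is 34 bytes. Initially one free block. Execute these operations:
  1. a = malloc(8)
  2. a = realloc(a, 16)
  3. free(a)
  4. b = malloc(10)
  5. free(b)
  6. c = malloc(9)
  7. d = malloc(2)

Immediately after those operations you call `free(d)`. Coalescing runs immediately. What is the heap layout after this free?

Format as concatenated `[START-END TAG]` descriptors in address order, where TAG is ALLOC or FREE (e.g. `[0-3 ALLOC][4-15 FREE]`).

Answer: [0-8 ALLOC][9-33 FREE]

Derivation:
Op 1: a = malloc(8) -> a = 0; heap: [0-7 ALLOC][8-33 FREE]
Op 2: a = realloc(a, 16) -> a = 0; heap: [0-15 ALLOC][16-33 FREE]
Op 3: free(a) -> (freed a); heap: [0-33 FREE]
Op 4: b = malloc(10) -> b = 0; heap: [0-9 ALLOC][10-33 FREE]
Op 5: free(b) -> (freed b); heap: [0-33 FREE]
Op 6: c = malloc(9) -> c = 0; heap: [0-8 ALLOC][9-33 FREE]
Op 7: d = malloc(2) -> d = 9; heap: [0-8 ALLOC][9-10 ALLOC][11-33 FREE]
free(d): d = 9 -> block [9-10 ALLOC]; mark free, coalesce with adjacent free neighbors -> [0-8 ALLOC][9-33 FREE]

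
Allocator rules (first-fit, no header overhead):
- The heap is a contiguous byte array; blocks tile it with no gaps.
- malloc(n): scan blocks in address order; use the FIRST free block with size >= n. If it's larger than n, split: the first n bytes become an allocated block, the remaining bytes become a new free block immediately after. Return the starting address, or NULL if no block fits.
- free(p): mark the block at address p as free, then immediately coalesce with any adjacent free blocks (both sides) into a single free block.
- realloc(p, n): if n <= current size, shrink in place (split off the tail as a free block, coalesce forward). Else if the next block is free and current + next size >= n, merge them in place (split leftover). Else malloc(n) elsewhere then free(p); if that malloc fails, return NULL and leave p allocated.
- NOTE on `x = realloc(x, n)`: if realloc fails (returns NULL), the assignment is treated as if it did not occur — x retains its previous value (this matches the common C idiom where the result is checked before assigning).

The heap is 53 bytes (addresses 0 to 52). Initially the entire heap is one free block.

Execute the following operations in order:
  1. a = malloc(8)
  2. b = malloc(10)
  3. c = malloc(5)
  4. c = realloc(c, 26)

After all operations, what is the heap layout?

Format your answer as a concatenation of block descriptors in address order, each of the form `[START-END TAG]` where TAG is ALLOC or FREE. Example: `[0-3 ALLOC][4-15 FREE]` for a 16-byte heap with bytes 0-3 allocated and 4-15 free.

Op 1: a = malloc(8) -> a = 0; heap: [0-7 ALLOC][8-52 FREE]
Op 2: b = malloc(10) -> b = 8; heap: [0-7 ALLOC][8-17 ALLOC][18-52 FREE]
Op 3: c = malloc(5) -> c = 18; heap: [0-7 ALLOC][8-17 ALLOC][18-22 ALLOC][23-52 FREE]
Op 4: c = realloc(c, 26) -> c = 18; heap: [0-7 ALLOC][8-17 ALLOC][18-43 ALLOC][44-52 FREE]

Answer: [0-7 ALLOC][8-17 ALLOC][18-43 ALLOC][44-52 FREE]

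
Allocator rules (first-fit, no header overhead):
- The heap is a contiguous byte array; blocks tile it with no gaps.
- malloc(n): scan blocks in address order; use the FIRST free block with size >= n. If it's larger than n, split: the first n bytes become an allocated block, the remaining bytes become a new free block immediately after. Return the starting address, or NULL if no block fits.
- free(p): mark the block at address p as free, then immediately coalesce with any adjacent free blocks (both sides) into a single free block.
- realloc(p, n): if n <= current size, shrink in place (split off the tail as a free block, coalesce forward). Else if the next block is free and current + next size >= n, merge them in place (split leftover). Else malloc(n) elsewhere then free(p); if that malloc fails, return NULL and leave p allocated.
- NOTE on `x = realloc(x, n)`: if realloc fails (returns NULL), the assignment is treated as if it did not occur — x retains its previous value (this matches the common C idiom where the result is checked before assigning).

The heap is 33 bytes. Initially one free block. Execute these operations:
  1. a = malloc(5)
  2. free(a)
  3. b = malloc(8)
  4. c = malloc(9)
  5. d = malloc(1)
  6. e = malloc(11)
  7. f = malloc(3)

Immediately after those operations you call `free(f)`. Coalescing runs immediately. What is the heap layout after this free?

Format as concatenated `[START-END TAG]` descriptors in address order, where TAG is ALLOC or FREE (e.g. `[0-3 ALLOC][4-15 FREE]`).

Answer: [0-7 ALLOC][8-16 ALLOC][17-17 ALLOC][18-28 ALLOC][29-32 FREE]

Derivation:
Op 1: a = malloc(5) -> a = 0; heap: [0-4 ALLOC][5-32 FREE]
Op 2: free(a) -> (freed a); heap: [0-32 FREE]
Op 3: b = malloc(8) -> b = 0; heap: [0-7 ALLOC][8-32 FREE]
Op 4: c = malloc(9) -> c = 8; heap: [0-7 ALLOC][8-16 ALLOC][17-32 FREE]
Op 5: d = malloc(1) -> d = 17; heap: [0-7 ALLOC][8-16 ALLOC][17-17 ALLOC][18-32 FREE]
Op 6: e = malloc(11) -> e = 18; heap: [0-7 ALLOC][8-16 ALLOC][17-17 ALLOC][18-28 ALLOC][29-32 FREE]
Op 7: f = malloc(3) -> f = 29; heap: [0-7 ALLOC][8-16 ALLOC][17-17 ALLOC][18-28 ALLOC][29-31 ALLOC][32-32 FREE]
free(f): f = 29 -> block [29-31 ALLOC]; mark free, coalesce with adjacent free neighbors -> [0-7 ALLOC][8-16 ALLOC][17-17 ALLOC][18-28 ALLOC][29-32 FREE]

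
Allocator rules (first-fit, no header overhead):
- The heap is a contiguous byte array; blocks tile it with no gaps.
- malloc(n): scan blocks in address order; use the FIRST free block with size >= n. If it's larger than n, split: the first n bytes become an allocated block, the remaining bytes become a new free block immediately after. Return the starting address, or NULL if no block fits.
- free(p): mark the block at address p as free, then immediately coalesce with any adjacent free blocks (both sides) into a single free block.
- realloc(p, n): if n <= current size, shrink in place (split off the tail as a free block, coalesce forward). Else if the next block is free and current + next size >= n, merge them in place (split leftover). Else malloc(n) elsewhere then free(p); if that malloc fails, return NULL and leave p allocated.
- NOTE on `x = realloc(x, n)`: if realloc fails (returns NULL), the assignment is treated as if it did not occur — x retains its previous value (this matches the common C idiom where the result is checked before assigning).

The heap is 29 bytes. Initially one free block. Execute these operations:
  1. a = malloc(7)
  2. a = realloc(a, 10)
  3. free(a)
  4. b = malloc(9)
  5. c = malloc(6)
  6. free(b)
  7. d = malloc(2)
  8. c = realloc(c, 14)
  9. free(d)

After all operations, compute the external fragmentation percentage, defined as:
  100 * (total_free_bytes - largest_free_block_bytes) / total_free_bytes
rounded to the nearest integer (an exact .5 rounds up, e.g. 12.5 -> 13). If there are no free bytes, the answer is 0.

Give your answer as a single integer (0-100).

Answer: 40

Derivation:
Op 1: a = malloc(7) -> a = 0; heap: [0-6 ALLOC][7-28 FREE]
Op 2: a = realloc(a, 10) -> a = 0; heap: [0-9 ALLOC][10-28 FREE]
Op 3: free(a) -> (freed a); heap: [0-28 FREE]
Op 4: b = malloc(9) -> b = 0; heap: [0-8 ALLOC][9-28 FREE]
Op 5: c = malloc(6) -> c = 9; heap: [0-8 ALLOC][9-14 ALLOC][15-28 FREE]
Op 6: free(b) -> (freed b); heap: [0-8 FREE][9-14 ALLOC][15-28 FREE]
Op 7: d = malloc(2) -> d = 0; heap: [0-1 ALLOC][2-8 FREE][9-14 ALLOC][15-28 FREE]
Op 8: c = realloc(c, 14) -> c = 9; heap: [0-1 ALLOC][2-8 FREE][9-22 ALLOC][23-28 FREE]
Op 9: free(d) -> (freed d); heap: [0-8 FREE][9-22 ALLOC][23-28 FREE]
Free blocks: [9 6] total_free=15 largest=9 -> 100*(15-9)/15 = 600/15 = 40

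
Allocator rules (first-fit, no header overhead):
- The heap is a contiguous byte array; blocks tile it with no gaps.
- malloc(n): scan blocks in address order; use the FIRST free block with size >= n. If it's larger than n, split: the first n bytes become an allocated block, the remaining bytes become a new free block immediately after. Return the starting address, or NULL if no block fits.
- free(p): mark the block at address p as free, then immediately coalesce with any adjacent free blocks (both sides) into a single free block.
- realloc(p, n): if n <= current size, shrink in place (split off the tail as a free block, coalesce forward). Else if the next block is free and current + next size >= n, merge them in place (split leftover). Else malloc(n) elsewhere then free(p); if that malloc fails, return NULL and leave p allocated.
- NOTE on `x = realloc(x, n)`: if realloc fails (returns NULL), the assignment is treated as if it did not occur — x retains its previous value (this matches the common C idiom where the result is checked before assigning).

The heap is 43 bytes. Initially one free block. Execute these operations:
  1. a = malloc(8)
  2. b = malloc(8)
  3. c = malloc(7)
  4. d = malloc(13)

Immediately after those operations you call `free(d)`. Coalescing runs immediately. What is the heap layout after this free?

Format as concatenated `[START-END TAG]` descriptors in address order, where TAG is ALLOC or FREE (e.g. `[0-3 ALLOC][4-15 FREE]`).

Answer: [0-7 ALLOC][8-15 ALLOC][16-22 ALLOC][23-42 FREE]

Derivation:
Op 1: a = malloc(8) -> a = 0; heap: [0-7 ALLOC][8-42 FREE]
Op 2: b = malloc(8) -> b = 8; heap: [0-7 ALLOC][8-15 ALLOC][16-42 FREE]
Op 3: c = malloc(7) -> c = 16; heap: [0-7 ALLOC][8-15 ALLOC][16-22 ALLOC][23-42 FREE]
Op 4: d = malloc(13) -> d = 23; heap: [0-7 ALLOC][8-15 ALLOC][16-22 ALLOC][23-35 ALLOC][36-42 FREE]
free(d): d = 23 -> block [23-35 ALLOC]; mark free, coalesce with adjacent free neighbors -> [0-7 ALLOC][8-15 ALLOC][16-22 ALLOC][23-42 FREE]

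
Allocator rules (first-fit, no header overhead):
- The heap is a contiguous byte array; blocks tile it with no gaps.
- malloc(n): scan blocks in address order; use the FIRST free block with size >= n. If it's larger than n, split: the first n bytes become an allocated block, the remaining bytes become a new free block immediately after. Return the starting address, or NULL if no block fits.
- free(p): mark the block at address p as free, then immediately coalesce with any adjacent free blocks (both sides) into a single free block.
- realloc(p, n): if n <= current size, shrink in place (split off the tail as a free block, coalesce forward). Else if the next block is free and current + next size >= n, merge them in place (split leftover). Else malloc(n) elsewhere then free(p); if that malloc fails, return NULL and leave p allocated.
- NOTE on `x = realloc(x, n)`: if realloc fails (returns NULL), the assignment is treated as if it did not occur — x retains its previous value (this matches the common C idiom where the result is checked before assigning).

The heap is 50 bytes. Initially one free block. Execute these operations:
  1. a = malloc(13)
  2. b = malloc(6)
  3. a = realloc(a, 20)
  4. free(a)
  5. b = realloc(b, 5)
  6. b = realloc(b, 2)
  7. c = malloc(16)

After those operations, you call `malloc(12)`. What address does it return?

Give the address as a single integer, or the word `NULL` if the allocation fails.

Op 1: a = malloc(13) -> a = 0; heap: [0-12 ALLOC][13-49 FREE]
Op 2: b = malloc(6) -> b = 13; heap: [0-12 ALLOC][13-18 ALLOC][19-49 FREE]
Op 3: a = realloc(a, 20) -> a = 19; heap: [0-12 FREE][13-18 ALLOC][19-38 ALLOC][39-49 FREE]
Op 4: free(a) -> (freed a); heap: [0-12 FREE][13-18 ALLOC][19-49 FREE]
Op 5: b = realloc(b, 5) -> b = 13; heap: [0-12 FREE][13-17 ALLOC][18-49 FREE]
Op 6: b = realloc(b, 2) -> b = 13; heap: [0-12 FREE][13-14 ALLOC][15-49 FREE]
Op 7: c = malloc(16) -> c = 15; heap: [0-12 FREE][13-14 ALLOC][15-30 ALLOC][31-49 FREE]
malloc(12): first-fit scan over [0-12 FREE][13-14 ALLOC][15-30 ALLOC][31-49 FREE] -> 0

Answer: 0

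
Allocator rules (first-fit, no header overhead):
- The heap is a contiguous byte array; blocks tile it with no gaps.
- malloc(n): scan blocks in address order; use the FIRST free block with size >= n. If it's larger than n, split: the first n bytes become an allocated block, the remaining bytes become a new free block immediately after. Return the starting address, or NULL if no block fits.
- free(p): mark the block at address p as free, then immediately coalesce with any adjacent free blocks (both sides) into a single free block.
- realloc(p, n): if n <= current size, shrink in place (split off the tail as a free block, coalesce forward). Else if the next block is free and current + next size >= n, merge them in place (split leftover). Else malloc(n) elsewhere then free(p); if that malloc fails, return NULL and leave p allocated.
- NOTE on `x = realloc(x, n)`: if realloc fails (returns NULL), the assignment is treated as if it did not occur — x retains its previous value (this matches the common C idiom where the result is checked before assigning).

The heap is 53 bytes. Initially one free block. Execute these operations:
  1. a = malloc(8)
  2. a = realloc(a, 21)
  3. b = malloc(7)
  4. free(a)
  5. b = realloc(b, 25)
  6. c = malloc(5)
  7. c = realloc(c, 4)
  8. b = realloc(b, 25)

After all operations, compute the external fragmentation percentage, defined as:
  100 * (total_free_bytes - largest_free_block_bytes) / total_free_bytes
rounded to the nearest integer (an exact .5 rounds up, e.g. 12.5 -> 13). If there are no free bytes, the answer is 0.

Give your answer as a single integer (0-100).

Op 1: a = malloc(8) -> a = 0; heap: [0-7 ALLOC][8-52 FREE]
Op 2: a = realloc(a, 21) -> a = 0; heap: [0-20 ALLOC][21-52 FREE]
Op 3: b = malloc(7) -> b = 21; heap: [0-20 ALLOC][21-27 ALLOC][28-52 FREE]
Op 4: free(a) -> (freed a); heap: [0-20 FREE][21-27 ALLOC][28-52 FREE]
Op 5: b = realloc(b, 25) -> b = 21; heap: [0-20 FREE][21-45 ALLOC][46-52 FREE]
Op 6: c = malloc(5) -> c = 0; heap: [0-4 ALLOC][5-20 FREE][21-45 ALLOC][46-52 FREE]
Op 7: c = realloc(c, 4) -> c = 0; heap: [0-3 ALLOC][4-20 FREE][21-45 ALLOC][46-52 FREE]
Op 8: b = realloc(b, 25) -> b = 21; heap: [0-3 ALLOC][4-20 FREE][21-45 ALLOC][46-52 FREE]
Free blocks: [17 7] total_free=24 largest=17 -> 100*(24-17)/24 = 700/24 ≈ 29.167 -> rounds to 29

Answer: 29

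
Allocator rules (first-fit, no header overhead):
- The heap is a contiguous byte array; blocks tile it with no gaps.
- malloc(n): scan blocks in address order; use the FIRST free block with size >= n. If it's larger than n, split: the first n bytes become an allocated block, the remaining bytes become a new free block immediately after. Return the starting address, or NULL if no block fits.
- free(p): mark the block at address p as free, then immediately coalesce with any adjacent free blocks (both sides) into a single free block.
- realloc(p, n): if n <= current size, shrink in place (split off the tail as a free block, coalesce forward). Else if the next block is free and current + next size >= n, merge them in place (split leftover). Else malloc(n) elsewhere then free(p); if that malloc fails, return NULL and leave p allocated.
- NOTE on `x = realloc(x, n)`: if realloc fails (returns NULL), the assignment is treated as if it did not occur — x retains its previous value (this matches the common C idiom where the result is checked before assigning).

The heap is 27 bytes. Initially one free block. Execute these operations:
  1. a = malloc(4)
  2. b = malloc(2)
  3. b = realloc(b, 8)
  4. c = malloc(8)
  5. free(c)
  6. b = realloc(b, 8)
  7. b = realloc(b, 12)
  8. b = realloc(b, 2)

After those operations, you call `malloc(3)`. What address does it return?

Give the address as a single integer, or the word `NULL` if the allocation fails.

Answer: 6

Derivation:
Op 1: a = malloc(4) -> a = 0; heap: [0-3 ALLOC][4-26 FREE]
Op 2: b = malloc(2) -> b = 4; heap: [0-3 ALLOC][4-5 ALLOC][6-26 FREE]
Op 3: b = realloc(b, 8) -> b = 4; heap: [0-3 ALLOC][4-11 ALLOC][12-26 FREE]
Op 4: c = malloc(8) -> c = 12; heap: [0-3 ALLOC][4-11 ALLOC][12-19 ALLOC][20-26 FREE]
Op 5: free(c) -> (freed c); heap: [0-3 ALLOC][4-11 ALLOC][12-26 FREE]
Op 6: b = realloc(b, 8) -> b = 4; heap: [0-3 ALLOC][4-11 ALLOC][12-26 FREE]
Op 7: b = realloc(b, 12) -> b = 4; heap: [0-3 ALLOC][4-15 ALLOC][16-26 FREE]
Op 8: b = realloc(b, 2) -> b = 4; heap: [0-3 ALLOC][4-5 ALLOC][6-26 FREE]
malloc(3): first-fit scan over [0-3 ALLOC][4-5 ALLOC][6-26 FREE] -> 6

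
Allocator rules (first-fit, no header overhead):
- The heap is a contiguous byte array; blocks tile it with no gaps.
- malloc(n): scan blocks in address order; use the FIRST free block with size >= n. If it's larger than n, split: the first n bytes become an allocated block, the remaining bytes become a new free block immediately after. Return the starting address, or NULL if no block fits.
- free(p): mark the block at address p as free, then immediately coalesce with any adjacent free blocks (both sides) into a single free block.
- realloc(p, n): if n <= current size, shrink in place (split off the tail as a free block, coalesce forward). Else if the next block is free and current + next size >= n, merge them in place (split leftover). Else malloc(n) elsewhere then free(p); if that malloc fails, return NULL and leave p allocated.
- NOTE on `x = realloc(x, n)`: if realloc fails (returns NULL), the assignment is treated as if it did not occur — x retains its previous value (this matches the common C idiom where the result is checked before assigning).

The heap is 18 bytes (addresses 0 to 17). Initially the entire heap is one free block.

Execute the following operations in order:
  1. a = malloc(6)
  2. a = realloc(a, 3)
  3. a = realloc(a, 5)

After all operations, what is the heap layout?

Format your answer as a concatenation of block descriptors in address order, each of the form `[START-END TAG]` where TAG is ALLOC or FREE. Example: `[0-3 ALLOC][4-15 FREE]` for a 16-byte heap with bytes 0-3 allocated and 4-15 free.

Op 1: a = malloc(6) -> a = 0; heap: [0-5 ALLOC][6-17 FREE]
Op 2: a = realloc(a, 3) -> a = 0; heap: [0-2 ALLOC][3-17 FREE]
Op 3: a = realloc(a, 5) -> a = 0; heap: [0-4 ALLOC][5-17 FREE]

Answer: [0-4 ALLOC][5-17 FREE]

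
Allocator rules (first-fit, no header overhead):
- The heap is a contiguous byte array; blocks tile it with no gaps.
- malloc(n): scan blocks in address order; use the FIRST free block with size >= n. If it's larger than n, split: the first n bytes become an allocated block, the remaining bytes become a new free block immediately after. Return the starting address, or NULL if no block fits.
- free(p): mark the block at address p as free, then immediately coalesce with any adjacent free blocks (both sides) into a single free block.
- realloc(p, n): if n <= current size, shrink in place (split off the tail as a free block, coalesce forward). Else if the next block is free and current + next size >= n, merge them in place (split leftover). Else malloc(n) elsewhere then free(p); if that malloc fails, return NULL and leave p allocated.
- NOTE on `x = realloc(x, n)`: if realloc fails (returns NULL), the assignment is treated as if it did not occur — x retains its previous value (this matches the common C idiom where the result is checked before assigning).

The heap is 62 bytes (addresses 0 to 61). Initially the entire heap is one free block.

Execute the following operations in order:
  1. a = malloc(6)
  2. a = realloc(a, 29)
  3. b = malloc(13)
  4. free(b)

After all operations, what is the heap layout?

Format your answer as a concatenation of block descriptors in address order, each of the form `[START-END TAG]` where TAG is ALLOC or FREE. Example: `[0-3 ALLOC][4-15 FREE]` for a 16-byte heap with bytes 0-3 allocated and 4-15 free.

Op 1: a = malloc(6) -> a = 0; heap: [0-5 ALLOC][6-61 FREE]
Op 2: a = realloc(a, 29) -> a = 0; heap: [0-28 ALLOC][29-61 FREE]
Op 3: b = malloc(13) -> b = 29; heap: [0-28 ALLOC][29-41 ALLOC][42-61 FREE]
Op 4: free(b) -> (freed b); heap: [0-28 ALLOC][29-61 FREE]

Answer: [0-28 ALLOC][29-61 FREE]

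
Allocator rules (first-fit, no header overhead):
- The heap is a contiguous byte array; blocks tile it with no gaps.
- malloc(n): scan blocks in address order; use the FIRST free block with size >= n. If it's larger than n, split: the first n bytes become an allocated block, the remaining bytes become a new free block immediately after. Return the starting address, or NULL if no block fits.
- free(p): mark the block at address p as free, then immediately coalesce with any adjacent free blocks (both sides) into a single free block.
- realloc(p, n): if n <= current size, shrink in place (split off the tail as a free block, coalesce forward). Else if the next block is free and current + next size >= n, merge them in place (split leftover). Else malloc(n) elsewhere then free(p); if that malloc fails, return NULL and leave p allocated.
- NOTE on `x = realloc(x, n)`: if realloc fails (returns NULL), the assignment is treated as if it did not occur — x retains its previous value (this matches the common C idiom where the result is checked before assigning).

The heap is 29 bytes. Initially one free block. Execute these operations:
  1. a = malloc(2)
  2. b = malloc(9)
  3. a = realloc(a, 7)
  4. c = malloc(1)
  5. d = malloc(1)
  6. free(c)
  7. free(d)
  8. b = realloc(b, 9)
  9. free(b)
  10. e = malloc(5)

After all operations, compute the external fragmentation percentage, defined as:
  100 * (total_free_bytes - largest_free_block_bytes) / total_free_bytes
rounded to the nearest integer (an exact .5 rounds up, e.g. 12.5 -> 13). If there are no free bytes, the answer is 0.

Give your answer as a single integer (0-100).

Op 1: a = malloc(2) -> a = 0; heap: [0-1 ALLOC][2-28 FREE]
Op 2: b = malloc(9) -> b = 2; heap: [0-1 ALLOC][2-10 ALLOC][11-28 FREE]
Op 3: a = realloc(a, 7) -> a = 11; heap: [0-1 FREE][2-10 ALLOC][11-17 ALLOC][18-28 FREE]
Op 4: c = malloc(1) -> c = 0; heap: [0-0 ALLOC][1-1 FREE][2-10 ALLOC][11-17 ALLOC][18-28 FREE]
Op 5: d = malloc(1) -> d = 1; heap: [0-0 ALLOC][1-1 ALLOC][2-10 ALLOC][11-17 ALLOC][18-28 FREE]
Op 6: free(c) -> (freed c); heap: [0-0 FREE][1-1 ALLOC][2-10 ALLOC][11-17 ALLOC][18-28 FREE]
Op 7: free(d) -> (freed d); heap: [0-1 FREE][2-10 ALLOC][11-17 ALLOC][18-28 FREE]
Op 8: b = realloc(b, 9) -> b = 2; heap: [0-1 FREE][2-10 ALLOC][11-17 ALLOC][18-28 FREE]
Op 9: free(b) -> (freed b); heap: [0-10 FREE][11-17 ALLOC][18-28 FREE]
Op 10: e = malloc(5) -> e = 0; heap: [0-4 ALLOC][5-10 FREE][11-17 ALLOC][18-28 FREE]
Free blocks: [6 11] total_free=17 largest=11 -> 100*(17-11)/17 = 600/17 ≈ 35.294 -> rounds to 35

Answer: 35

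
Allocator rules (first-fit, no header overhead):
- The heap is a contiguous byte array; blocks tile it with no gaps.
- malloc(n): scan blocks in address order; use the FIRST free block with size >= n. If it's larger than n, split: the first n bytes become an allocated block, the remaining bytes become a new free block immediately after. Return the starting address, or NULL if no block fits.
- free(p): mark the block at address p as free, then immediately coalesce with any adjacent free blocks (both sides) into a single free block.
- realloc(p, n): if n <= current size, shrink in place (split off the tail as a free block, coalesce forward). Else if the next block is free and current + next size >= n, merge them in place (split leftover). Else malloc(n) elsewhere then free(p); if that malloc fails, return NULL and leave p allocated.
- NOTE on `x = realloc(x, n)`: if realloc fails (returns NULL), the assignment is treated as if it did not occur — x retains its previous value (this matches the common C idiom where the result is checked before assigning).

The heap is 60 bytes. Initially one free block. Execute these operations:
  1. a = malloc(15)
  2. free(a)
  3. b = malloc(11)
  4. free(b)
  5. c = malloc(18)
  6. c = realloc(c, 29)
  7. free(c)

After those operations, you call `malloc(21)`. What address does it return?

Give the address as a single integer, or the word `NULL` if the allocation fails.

Op 1: a = malloc(15) -> a = 0; heap: [0-14 ALLOC][15-59 FREE]
Op 2: free(a) -> (freed a); heap: [0-59 FREE]
Op 3: b = malloc(11) -> b = 0; heap: [0-10 ALLOC][11-59 FREE]
Op 4: free(b) -> (freed b); heap: [0-59 FREE]
Op 5: c = malloc(18) -> c = 0; heap: [0-17 ALLOC][18-59 FREE]
Op 6: c = realloc(c, 29) -> c = 0; heap: [0-28 ALLOC][29-59 FREE]
Op 7: free(c) -> (freed c); heap: [0-59 FREE]
malloc(21): first-fit scan over [0-59 FREE] -> 0

Answer: 0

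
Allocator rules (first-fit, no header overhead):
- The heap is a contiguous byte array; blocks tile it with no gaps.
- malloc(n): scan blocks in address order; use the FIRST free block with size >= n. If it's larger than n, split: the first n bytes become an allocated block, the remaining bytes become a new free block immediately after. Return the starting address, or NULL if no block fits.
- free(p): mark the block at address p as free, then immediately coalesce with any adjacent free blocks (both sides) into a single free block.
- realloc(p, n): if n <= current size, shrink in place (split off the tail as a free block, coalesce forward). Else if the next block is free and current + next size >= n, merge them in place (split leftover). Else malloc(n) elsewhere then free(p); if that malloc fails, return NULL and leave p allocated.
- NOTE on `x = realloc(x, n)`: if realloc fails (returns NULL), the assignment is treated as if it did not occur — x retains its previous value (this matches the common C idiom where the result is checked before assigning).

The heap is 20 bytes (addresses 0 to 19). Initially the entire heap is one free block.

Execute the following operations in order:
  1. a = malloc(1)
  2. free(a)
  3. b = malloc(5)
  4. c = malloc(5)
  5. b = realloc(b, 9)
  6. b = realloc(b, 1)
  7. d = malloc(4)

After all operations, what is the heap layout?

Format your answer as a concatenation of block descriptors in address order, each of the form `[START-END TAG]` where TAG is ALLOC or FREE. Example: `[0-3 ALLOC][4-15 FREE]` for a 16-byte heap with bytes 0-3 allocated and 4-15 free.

Answer: [0-3 ALLOC][4-4 FREE][5-9 ALLOC][10-10 ALLOC][11-19 FREE]

Derivation:
Op 1: a = malloc(1) -> a = 0; heap: [0-0 ALLOC][1-19 FREE]
Op 2: free(a) -> (freed a); heap: [0-19 FREE]
Op 3: b = malloc(5) -> b = 0; heap: [0-4 ALLOC][5-19 FREE]
Op 4: c = malloc(5) -> c = 5; heap: [0-4 ALLOC][5-9 ALLOC][10-19 FREE]
Op 5: b = realloc(b, 9) -> b = 10; heap: [0-4 FREE][5-9 ALLOC][10-18 ALLOC][19-19 FREE]
Op 6: b = realloc(b, 1) -> b = 10; heap: [0-4 FREE][5-9 ALLOC][10-10 ALLOC][11-19 FREE]
Op 7: d = malloc(4) -> d = 0; heap: [0-3 ALLOC][4-4 FREE][5-9 ALLOC][10-10 ALLOC][11-19 FREE]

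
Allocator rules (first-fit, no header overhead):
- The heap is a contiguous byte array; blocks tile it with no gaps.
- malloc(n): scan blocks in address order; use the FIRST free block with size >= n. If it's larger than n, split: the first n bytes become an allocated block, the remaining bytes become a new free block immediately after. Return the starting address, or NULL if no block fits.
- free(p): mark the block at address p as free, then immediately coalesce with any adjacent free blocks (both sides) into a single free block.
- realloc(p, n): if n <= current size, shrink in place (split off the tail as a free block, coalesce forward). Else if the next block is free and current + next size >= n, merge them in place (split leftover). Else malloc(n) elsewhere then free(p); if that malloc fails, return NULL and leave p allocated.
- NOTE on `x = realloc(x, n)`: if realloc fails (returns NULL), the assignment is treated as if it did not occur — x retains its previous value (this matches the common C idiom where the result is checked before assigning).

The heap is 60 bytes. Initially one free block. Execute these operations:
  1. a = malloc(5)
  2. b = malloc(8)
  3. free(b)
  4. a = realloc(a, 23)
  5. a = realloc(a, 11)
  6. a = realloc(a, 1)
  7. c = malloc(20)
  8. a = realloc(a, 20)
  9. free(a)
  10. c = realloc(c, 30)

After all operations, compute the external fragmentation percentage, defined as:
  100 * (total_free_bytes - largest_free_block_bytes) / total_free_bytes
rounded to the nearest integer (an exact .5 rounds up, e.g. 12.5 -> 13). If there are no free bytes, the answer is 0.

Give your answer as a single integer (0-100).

Answer: 3

Derivation:
Op 1: a = malloc(5) -> a = 0; heap: [0-4 ALLOC][5-59 FREE]
Op 2: b = malloc(8) -> b = 5; heap: [0-4 ALLOC][5-12 ALLOC][13-59 FREE]
Op 3: free(b) -> (freed b); heap: [0-4 ALLOC][5-59 FREE]
Op 4: a = realloc(a, 23) -> a = 0; heap: [0-22 ALLOC][23-59 FREE]
Op 5: a = realloc(a, 11) -> a = 0; heap: [0-10 ALLOC][11-59 FREE]
Op 6: a = realloc(a, 1) -> a = 0; heap: [0-0 ALLOC][1-59 FREE]
Op 7: c = malloc(20) -> c = 1; heap: [0-0 ALLOC][1-20 ALLOC][21-59 FREE]
Op 8: a = realloc(a, 20) -> a = 21; heap: [0-0 FREE][1-20 ALLOC][21-40 ALLOC][41-59 FREE]
Op 9: free(a) -> (freed a); heap: [0-0 FREE][1-20 ALLOC][21-59 FREE]
Op 10: c = realloc(c, 30) -> c = 1; heap: [0-0 FREE][1-30 ALLOC][31-59 FREE]
Free blocks: [1 29] total_free=30 largest=29 -> 100*(30-29)/30 = 100/30 ≈ 3.333 -> rounds to 3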